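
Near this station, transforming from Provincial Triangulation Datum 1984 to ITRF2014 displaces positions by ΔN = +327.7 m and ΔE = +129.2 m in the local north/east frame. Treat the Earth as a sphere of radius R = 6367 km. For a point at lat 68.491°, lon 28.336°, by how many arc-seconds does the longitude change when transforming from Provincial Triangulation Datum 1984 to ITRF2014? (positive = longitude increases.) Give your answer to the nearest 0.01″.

Δλ = 11.42″

At latitude 68.491°, cos φ = 0.366647.
One radian of longitude at latitude φ spans R cos φ, so Δλ = ΔE / (R cos φ) = 129.2 / (6367000 × 0.366647) = 5.5345e-05 rad = 11.416″.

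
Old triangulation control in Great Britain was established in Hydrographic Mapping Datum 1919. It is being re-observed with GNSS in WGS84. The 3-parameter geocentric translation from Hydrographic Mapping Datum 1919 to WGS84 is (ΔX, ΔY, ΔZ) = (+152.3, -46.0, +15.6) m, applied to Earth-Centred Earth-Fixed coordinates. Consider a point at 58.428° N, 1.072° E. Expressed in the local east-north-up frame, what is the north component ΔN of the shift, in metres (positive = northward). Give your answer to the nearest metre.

At φ = 58.428°, λ = 1.072°: sin φ = 0.851983, cos φ = 0.523570, sin λ = 0.018709, cos λ = 0.999825.
ΔN = −sin φ cos λ·ΔX − sin φ sin λ·ΔY + cos φ·ΔZ = −(0.851983)(0.999825)(152.3) − (0.851983)(0.018709)(-46.0) + (0.523570)(15.6) = -120.83 m.

ΔN = -121 m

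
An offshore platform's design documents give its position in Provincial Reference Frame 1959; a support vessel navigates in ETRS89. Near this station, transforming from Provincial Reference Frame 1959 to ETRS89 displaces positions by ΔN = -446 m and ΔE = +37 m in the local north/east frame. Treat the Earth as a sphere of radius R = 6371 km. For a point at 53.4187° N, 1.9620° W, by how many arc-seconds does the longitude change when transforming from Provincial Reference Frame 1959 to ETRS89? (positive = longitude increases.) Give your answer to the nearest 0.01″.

At latitude 53.4187°, cos φ = 0.595963.
One radian of longitude at latitude φ spans R cos φ, so Δλ = ΔE / (R cos φ) = 37.0 / (6371000 × 0.595963) = 9.7448e-06 rad = 2.010″.

Δλ = 2.01″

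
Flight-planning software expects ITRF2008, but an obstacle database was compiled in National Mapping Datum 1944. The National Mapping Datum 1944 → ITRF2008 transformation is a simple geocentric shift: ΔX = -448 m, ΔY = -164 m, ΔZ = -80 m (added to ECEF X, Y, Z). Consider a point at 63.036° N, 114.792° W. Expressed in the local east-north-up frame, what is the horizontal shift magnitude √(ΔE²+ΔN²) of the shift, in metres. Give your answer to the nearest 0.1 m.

476.8 m

At φ = 63.036°, λ = -114.792°: sin φ = 0.891292, cos φ = 0.453431, sin λ = -0.907836, cos λ = -0.419325.
ΔE = −sin λ·ΔX + cos λ·ΔY = −(-0.907836)·(-448) + (-0.419325)·(-164) = -337.94 m.
ΔN = −sin φ cos λ·ΔX − sin φ sin λ·ΔY + cos φ·ΔZ = −(0.891292)(-0.419325)(-448) − (0.891292)(-0.907836)(-164) + (0.453431)(-80) = -336.41 m.
Horizontal magnitude = √(ΔE² + ΔN²) = √((-337.94)² + (-336.41)²) = 476.84 m.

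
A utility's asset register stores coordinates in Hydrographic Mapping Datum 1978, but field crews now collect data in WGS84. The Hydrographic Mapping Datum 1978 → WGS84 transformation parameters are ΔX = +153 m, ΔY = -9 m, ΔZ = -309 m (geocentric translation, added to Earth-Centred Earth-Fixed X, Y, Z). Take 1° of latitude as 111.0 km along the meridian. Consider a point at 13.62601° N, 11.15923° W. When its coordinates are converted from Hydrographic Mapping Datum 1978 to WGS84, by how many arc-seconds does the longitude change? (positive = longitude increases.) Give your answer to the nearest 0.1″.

sin φ = 0.235583, cos φ = 0.971854, sin λ = -0.193536, cos λ = 0.981093.
East component: ΔE = −sin λ·ΔX + cos λ·ΔY = −(-0.193536)(153) + (0.981093)(-9) = 20.78 m.
1° of latitude spans 111000 m; at latitude φ, 1° of longitude spans that × cos φ = 107875.8 m, so Δλ = 20.78 / 107875.8 × 3600 = 0.694″.

Δλ = 0.7″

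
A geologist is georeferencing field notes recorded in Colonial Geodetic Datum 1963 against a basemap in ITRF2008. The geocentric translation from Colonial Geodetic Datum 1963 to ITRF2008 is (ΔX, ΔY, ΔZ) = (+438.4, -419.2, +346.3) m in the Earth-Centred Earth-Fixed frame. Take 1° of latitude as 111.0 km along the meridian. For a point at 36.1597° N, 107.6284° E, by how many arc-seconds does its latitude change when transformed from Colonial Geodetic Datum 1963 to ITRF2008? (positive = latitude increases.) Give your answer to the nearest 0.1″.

Δφ = 19.3″

sin φ = 0.590038, cos φ = 0.807376, sin λ = 0.953041, cos λ = -0.302842.
North component: ΔN = −sin φ cos λ·ΔX − sin φ sin λ·ΔY + cos φ·ΔZ = −(0.590038)(-0.302842)(438.4) − (0.590038)(0.953041)(-419.2) + (0.807376)(346.3) = 593.66 m.
1° of latitude spans 111000 m, so Δφ = 593.66 / 111000 × 3600 = 19.254″.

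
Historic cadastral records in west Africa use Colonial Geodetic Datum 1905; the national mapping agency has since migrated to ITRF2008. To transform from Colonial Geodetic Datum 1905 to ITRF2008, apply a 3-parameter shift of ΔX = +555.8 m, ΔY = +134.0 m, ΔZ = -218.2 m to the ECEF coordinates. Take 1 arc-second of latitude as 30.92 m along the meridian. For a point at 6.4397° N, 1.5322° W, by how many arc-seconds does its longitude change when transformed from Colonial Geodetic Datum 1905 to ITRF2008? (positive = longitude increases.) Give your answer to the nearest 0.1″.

Δλ = 4.8″

sin φ = 0.112157, cos φ = 0.993690, sin λ = -0.026739, cos λ = 0.999642.
East component: ΔE = −sin λ·ΔX + cos λ·ΔY = −(-0.026739)(555.8) + (0.999642)(134.0) = 148.81 m.
1° of latitude spans 3600 × 30.92 = 111312 m; at latitude φ, 1° of longitude spans that × cos φ = 110609.7 m, so Δλ = 148.81 / 110609.7 × 3600 = 4.843″.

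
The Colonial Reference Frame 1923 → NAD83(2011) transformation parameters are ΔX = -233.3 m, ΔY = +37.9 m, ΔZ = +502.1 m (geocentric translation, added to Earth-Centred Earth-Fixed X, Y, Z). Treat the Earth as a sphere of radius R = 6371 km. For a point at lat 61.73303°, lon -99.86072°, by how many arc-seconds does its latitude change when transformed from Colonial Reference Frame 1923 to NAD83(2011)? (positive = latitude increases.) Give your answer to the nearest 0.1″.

Δφ = 7.6″

sin φ = 0.880751, cos φ = 0.473581, sin λ = -0.985227, cos λ = -0.171254.
North component: ΔN = −sin φ cos λ·ΔX − sin φ sin λ·ΔY + cos φ·ΔZ = −(0.880751)(-0.171254)(-233.3) − (0.880751)(-0.985227)(37.9) + (0.473581)(502.1) = 235.48 m.
1° of latitude spans πR/180 = 111195 m, so Δφ = 235.48 / 111195 × 3600 = 7.624″.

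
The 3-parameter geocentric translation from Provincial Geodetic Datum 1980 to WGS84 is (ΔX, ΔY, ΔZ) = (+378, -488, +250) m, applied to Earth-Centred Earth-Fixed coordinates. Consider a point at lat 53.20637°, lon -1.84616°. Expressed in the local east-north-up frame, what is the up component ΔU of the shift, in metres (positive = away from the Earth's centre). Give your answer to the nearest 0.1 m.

The local up (radial) axis is (cos φ cos λ, cos φ sin λ, sin φ), giving ΔU = 226.280 + 9.416 + 200.199 = 435.90 m.

ΔU = 435.9 m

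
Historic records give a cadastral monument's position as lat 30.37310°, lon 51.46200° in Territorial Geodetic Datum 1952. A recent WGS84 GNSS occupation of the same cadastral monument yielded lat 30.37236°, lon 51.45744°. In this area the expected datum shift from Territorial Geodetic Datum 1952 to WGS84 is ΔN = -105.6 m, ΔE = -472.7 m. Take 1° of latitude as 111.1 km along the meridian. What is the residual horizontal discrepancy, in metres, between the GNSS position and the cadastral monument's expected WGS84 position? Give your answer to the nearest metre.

Observed coordinate differences: Δφ = -0.00074°, Δλ = -0.00456°.
Converting to metres (1° lat = 111100 m, cos φ = 0.862751): observed ΔN = -82.2 m, observed ΔE = -437.1 m.
Subtracting the expected shift leaves a residual of -82.2 − (-105.6) = 23.4 m north and -437.1 − (-472.7) = 35.6 m east.
Residual distance = √(23.4² + 35.6²) = 42.6 m.

43 m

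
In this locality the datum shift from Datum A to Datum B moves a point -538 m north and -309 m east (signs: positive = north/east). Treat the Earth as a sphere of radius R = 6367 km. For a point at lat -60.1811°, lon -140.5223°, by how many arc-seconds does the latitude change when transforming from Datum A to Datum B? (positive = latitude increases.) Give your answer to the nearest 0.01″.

On a sphere of radius R, 1 rad of latitude = R, so Δφ = ΔN / R = -538.0 / 6367000 = -8.4498e-05 rad = -17.429″.

Δφ = -17.43″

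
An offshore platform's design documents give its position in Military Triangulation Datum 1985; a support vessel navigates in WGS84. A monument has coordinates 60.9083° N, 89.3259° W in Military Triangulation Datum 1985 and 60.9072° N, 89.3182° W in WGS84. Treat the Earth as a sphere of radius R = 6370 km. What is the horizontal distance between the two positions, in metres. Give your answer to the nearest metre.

434 m

Δφ = 60.9072° − 60.9083° = -0.0011°; Δλ = -89.3182° − -89.3259° = +0.0077°.
1° along a meridian = πR/180 = 111177 m.
ΔN = Δφ × 111177 = -122.3 m; ΔE = Δλ × 111177 × cos(60.9083°) = +0.0077 × 111177 × 0.486209 = 416.2 m.
Distance = √(ΔE² + ΔN²) = √(416.2² + (-122.3)²) = 433.8 m.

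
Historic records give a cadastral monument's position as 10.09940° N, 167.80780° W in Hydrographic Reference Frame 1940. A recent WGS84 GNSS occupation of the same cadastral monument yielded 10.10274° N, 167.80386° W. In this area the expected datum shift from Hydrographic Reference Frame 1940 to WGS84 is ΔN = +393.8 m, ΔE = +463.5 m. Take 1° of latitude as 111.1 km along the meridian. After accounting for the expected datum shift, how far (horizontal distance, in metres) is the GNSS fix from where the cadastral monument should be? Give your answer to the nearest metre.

Observed coordinate differences: Δφ = +0.00334°, Δλ = +0.00394°.
Converting to metres (1° lat = 111100 m, cos φ = 0.984505): observed ΔN = 371.1 m, observed ΔE = 431.0 m.
Subtracting the expected shift leaves a residual of 371.1 − (393.8) = -22.7 m north and 431.0 − (463.5) = -32.5 m east.
Residual distance = √((-22.7)² + (-32.5)²) = 39.7 m.

40 m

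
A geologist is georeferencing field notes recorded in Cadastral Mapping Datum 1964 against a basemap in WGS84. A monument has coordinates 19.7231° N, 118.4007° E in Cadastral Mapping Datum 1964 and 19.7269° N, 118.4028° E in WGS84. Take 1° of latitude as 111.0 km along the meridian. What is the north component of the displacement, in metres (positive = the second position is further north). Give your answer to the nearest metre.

ΔN = 422 m

Δφ = 19.7269° − 19.7231° = +0.0038°; Δλ = 118.4028° − 118.4007° = +0.0021°.
ΔN = Δφ × 111000 = 421.8 m; ΔE = Δλ × 111000 × cos(19.7231°) = +0.0021 × 111000 × 0.941335 = 219.4 m.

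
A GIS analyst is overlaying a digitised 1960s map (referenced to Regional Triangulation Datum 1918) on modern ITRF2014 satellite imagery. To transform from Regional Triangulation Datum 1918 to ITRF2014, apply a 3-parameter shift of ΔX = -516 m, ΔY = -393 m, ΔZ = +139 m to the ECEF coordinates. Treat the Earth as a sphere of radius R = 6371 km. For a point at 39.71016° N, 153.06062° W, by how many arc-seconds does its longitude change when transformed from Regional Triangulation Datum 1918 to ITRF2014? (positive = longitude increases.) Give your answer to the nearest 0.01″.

sin φ = 0.638904, cos φ = 0.769286, sin λ = -0.453048, cos λ = -0.891486.
East component: ΔE = −sin λ·ΔX + cos λ·ΔY = −(-0.453048)(-516) + (-0.891486)(-393) = 116.58 m.
1° of latitude spans πR/180 = 111195 m; at latitude φ, 1° of longitude spans that × cos φ = 85540.7 m, so Δλ = 116.58 / 85540.7 × 3600 = 4.906″.

Δλ = 4.91″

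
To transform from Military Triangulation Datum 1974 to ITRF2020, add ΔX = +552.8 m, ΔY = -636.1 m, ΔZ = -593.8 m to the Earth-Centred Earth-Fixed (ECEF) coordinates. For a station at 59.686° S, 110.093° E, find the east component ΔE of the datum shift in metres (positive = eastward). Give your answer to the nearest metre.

The local east axis at (φ, λ) is (−sin λ, cos λ, 0), so ΔE = −sin(110.093°)·552.8 + cos(110.093°)·(-636.1) = -300.63 m.

ΔE = -301 m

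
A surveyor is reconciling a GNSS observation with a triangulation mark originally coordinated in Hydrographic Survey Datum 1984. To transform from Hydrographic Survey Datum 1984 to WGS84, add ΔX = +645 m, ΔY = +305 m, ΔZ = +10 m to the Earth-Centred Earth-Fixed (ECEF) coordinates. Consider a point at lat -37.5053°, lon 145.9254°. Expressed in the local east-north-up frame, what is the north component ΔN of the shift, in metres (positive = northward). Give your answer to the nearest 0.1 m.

ΔN = -213.3 m

At φ = -37.5053°, λ = 145.9254°: sin φ = -0.608835, cos φ = 0.793297, sin λ = 0.560272, cos λ = -0.828309.
ΔN = −sin φ cos λ·ΔX − sin φ sin λ·ΔY + cos φ·ΔZ = −(-0.608835)(-0.828309)(645) − (-0.608835)(0.560272)(305) + (0.793297)(10) = -213.30 m.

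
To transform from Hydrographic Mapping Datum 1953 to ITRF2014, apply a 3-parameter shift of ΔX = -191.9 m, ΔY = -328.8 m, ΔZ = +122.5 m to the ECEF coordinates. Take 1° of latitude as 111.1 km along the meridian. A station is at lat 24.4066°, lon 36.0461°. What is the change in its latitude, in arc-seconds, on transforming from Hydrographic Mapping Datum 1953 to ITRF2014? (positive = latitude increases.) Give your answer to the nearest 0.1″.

Δφ = 8.3″

sin φ = 0.413209, cos φ = 0.910636, sin λ = 0.588436, cos λ = 0.808544.
North component: ΔN = −sin φ cos λ·ΔX − sin φ sin λ·ΔY + cos φ·ΔZ = −(0.413209)(0.808544)(-191.9) − (0.413209)(0.588436)(-328.8) + (0.910636)(122.5) = 255.61 m.
1° of latitude spans 111100 m, so Δφ = 255.61 / 111100 × 3600 = 8.283″.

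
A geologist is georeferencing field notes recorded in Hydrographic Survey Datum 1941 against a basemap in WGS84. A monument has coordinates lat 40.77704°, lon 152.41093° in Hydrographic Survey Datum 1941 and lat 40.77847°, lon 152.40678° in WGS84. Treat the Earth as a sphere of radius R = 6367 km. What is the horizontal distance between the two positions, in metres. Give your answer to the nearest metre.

Δφ = 40.77847° − 40.77704° = +0.00143°; Δλ = 152.40678° − 152.41093° = -0.00415°.
1° along a meridian = πR/180 = 111125 m.
ΔN = Δφ × 111125 = 158.9 m; ΔE = Δλ × 111125 × cos(40.77704°) = -0.00415 × 111125 × 0.757257 = -349.2 m.
Distance = √(ΔE² + ΔN²) = √((-349.2)² + 158.9²) = 383.7 m.

384 m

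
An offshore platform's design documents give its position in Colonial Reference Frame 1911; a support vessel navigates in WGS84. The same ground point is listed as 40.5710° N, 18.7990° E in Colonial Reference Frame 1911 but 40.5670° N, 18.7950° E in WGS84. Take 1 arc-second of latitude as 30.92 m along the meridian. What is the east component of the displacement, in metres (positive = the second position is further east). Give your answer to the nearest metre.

ΔE = -338 m

Δφ = 40.5670° − 40.5710° = -0.0040°; Δλ = 18.7950° − 18.7990° = -0.0040°.
1° of latitude = 3600 × 30.92 = 111312 m.
ΔN = Δφ × 111312 = -445.2 m; ΔE = Δλ × 111312 × cos(40.5710°) = -0.0040 × 111312 × 0.759601 = -338.2 m.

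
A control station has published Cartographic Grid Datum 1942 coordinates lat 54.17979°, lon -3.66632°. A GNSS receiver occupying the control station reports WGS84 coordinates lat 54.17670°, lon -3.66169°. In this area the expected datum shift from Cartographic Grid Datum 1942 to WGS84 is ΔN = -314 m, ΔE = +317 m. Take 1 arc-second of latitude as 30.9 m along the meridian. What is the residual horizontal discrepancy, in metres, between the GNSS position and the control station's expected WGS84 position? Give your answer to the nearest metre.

Observed coordinate differences: Δφ = -0.00309°, Δλ = +0.00463°.
Converting to metres (1° lat = 111240 m, cos φ = 0.585244): observed ΔN = -343.7 m, observed ΔE = 301.4 m.
Subtracting the expected shift leaves a residual of -343.7 − (-314) = -29.7 m north and 301.4 − (317) = -15.6 m east.
Residual distance = √((-29.7)² + (-15.6)²) = 33.6 m.

34 m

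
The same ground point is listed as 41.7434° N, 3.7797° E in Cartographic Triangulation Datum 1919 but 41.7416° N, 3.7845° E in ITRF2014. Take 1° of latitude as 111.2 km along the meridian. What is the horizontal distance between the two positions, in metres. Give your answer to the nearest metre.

446 m

Δφ = 41.7416° − 41.7434° = -0.0018°; Δλ = 3.7845° − 3.7797° = +0.0048°.
ΔN = Δφ × 111200 = -200.2 m; ΔE = Δλ × 111200 × cos(41.7434°) = +0.0048 × 111200 × 0.746134 = 398.3 m.
Distance = √(ΔE² + ΔN²) = √(398.3² + (-200.2)²) = 445.7 m.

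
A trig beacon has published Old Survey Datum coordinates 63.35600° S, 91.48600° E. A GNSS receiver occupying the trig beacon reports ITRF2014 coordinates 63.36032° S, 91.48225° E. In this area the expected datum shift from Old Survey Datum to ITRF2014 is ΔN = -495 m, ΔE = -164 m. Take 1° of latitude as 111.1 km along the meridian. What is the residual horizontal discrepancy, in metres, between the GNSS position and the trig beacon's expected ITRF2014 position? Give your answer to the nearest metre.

Observed coordinate differences: Δφ = -0.00432°, Δλ = -0.00375°.
Converting to metres (1° lat = 111100 m, cos φ = 0.448446): observed ΔN = -480.0 m, observed ΔE = -186.8 m.
Subtracting the expected shift leaves a residual of -480.0 − (-495) = 15.0 m north and -186.8 − (-164) = -22.8 m east.
Residual distance = √(15.0² + (-22.8)²) = 27.3 m.

27 m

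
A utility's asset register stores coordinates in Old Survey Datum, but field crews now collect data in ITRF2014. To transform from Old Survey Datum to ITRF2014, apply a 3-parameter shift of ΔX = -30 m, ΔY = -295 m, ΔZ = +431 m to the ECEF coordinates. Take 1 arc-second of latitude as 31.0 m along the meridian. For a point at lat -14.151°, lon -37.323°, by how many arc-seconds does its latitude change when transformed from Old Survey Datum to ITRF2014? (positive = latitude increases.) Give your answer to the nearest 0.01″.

sin φ = -0.244478, cos φ = 0.969655, sin λ = -0.606308, cos λ = 0.795230.
North component: ΔN = −sin φ cos λ·ΔX − sin φ sin λ·ΔY + cos φ·ΔZ = −(-0.244478)(0.795230)(-30) − (-0.244478)(-0.606308)(-295) + (0.969655)(431) = 455.82 m.
1° of latitude spans 3600 × 31.00 = 111600 m, so Δφ = 455.82 / 111600 × 3600 = 14.704″.

Δφ = 14.70″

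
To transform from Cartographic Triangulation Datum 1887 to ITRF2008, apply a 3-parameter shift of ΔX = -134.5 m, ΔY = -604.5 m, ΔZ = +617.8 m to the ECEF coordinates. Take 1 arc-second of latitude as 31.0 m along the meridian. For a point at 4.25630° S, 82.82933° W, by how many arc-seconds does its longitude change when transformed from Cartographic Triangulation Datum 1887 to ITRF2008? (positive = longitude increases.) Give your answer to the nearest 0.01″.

sin φ = -0.074218, cos φ = 0.997242, sin λ = -0.992179, cos λ = 0.124825.
East component: ΔE = −sin λ·ΔX + cos λ·ΔY = −(-0.992179)(-134.5) + (0.124825)(-604.5) = -208.90 m.
1° of latitude spans 3600 × 31.00 = 111600 m; at latitude φ, 1° of longitude spans that × cos φ = 111292.2 m, so Δλ = -208.90 / 111292.2 × 3600 = -6.758″.

Δλ = -6.76″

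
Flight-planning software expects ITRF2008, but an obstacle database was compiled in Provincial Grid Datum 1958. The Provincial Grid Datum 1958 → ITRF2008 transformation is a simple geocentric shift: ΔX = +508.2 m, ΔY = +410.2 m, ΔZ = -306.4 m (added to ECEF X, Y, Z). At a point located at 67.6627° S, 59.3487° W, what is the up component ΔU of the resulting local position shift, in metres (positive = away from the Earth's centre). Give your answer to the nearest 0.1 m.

ΔU = 247.8 m

The local up (radial) axis is (cos φ cos λ, cos φ sin λ, sin φ), giving ΔU = 98.468 − 134.119 + 283.409 = 247.76 m.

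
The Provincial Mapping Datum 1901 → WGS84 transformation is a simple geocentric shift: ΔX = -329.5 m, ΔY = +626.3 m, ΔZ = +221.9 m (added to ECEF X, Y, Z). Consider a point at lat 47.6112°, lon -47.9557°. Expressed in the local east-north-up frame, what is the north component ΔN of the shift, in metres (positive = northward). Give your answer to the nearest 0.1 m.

ΔN = 656.1 m

The local north axis is (−sin φ cos λ, −sin φ sin λ, cos φ), giving ΔN = 162.982 + 343.522 + 149.596 = 656.10 m.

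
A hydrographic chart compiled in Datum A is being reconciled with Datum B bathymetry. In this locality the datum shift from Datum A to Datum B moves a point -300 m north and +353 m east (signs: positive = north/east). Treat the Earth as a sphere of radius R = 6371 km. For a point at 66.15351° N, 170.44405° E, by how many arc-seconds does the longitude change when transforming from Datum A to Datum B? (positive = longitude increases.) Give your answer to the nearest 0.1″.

Δλ = 28.3″

At latitude 66.15351°, cos φ = 0.404288.
One radian of longitude at latitude φ spans R cos φ, so Δλ = ΔE / (R cos φ) = 353.0 / (6371000 × 0.404288) = 1.3705e-04 rad = 28.268″.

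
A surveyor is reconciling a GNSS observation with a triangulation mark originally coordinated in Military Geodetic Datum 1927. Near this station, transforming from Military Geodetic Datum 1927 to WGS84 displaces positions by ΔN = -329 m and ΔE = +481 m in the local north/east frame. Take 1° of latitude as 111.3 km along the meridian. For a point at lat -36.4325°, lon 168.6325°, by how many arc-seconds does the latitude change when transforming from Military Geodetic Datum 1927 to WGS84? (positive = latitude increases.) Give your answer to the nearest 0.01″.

Δφ = -10.64″

1° of latitude = 111.3 km, so Δφ = -329.0 / 111300 = -0.0029560° = -10.642″.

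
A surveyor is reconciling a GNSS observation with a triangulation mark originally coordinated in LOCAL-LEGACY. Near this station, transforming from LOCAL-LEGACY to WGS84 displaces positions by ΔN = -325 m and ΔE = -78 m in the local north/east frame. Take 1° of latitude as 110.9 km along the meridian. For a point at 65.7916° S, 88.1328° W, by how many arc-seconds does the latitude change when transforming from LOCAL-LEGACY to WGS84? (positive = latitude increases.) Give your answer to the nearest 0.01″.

1° of latitude = 110.9 km, so Δφ = -325.0 / 110900 = -0.0029306° = -10.550″.

Δφ = -10.55″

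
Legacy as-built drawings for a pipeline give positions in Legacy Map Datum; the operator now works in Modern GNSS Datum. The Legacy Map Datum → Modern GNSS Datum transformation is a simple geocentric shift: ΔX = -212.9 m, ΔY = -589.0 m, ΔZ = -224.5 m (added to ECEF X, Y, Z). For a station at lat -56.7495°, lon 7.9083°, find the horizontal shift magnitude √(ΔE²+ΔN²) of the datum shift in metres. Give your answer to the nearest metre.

At φ = -56.7495°, λ = 7.9083°: sin φ = -0.836281, cos φ = 0.548301, sin λ = 0.137588, cos λ = 0.990490.
ΔE = −sin λ·ΔX + cos λ·ΔY = −(0.137588)·(-212.9) + (0.990490)·(-589.0) = -554.11 m.
ΔN = −sin φ cos λ·ΔX − sin φ sin λ·ΔY + cos φ·ΔZ = −(-0.836281)(0.990490)(-212.9) − (-0.836281)(0.137588)(-589.0) + (0.548301)(-224.5) = -367.22 m.
Horizontal magnitude = √(ΔE² + ΔN²) = √((-554.11)² + (-367.22)²) = 664.74 m.

665 m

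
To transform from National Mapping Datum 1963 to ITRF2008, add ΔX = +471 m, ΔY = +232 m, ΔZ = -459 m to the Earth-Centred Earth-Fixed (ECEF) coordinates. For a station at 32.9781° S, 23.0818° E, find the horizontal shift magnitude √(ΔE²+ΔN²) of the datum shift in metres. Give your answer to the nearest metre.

At φ = -32.9781°, λ = 23.0818°: sin φ = -0.544318, cos φ = 0.838879, sin λ = 0.392045, cos λ = 0.919946.
ΔE = −sin λ·ΔX + cos λ·ΔY = −(0.392045)·(471) + (0.919946)·(232) = 28.77 m.
ΔN = −sin φ cos λ·ΔX − sin φ sin λ·ΔY + cos φ·ΔZ = −(-0.544318)(0.919946)(471) − (-0.544318)(0.392045)(232) + (0.838879)(-459) = -99.69 m.
Horizontal magnitude = √(ΔE² + ΔN²) = √(28.77² + (-99.69)²) = 103.76 m.

104 m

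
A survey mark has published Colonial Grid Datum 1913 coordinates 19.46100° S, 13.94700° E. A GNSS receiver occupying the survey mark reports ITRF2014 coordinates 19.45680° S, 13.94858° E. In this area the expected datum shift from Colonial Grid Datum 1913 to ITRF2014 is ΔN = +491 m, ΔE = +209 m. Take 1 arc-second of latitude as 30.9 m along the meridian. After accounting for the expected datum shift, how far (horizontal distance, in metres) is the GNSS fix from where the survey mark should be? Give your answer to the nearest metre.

Observed coordinate differences: Δφ = +0.00420°, Δλ = +0.00158°.
Converting to metres (1° lat = 111240 m, cos φ = 0.942868): observed ΔN = 467.2 m, observed ΔE = 165.7 m.
Subtracting the expected shift leaves a residual of 467.2 − (491) = -23.8 m north and 165.7 − (209) = -43.3 m east.
Residual distance = √((-23.8)² + (-43.3)²) = 49.4 m.

49 m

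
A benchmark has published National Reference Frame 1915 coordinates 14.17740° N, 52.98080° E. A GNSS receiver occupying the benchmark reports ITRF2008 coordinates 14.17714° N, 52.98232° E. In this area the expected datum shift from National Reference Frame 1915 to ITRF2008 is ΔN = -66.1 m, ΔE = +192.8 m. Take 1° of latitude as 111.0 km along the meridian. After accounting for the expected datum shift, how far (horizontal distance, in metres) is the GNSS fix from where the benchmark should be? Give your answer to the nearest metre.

47 m

Observed coordinate differences: Δφ = -0.00026°, Δλ = +0.00152°.
Converting to metres (1° lat = 111000 m, cos φ = 0.969542): observed ΔN = -28.9 m, observed ΔE = 163.6 m.
Subtracting the expected shift leaves a residual of -28.9 − (-66.1) = 37.2 m north and 163.6 − (192.8) = -29.2 m east.
Residual distance = √(37.2² + (-29.2)²) = 47.3 m.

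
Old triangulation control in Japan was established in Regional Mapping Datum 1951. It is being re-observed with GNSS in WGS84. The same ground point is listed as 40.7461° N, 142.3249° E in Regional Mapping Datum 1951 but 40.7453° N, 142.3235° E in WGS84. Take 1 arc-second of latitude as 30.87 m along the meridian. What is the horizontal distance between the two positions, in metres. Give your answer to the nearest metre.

148 m

Δφ = 40.7453° − 40.7461° = -0.0008°; Δλ = 142.3235° − 142.3249° = -0.0014°.
1° of latitude = 3600 × 30.87 = 111132 m.
ΔN = Δφ × 111132 = -88.9 m; ΔE = Δλ × 111132 × cos(40.7461°) = -0.0014 × 111132 × 0.757609 = -117.9 m.
Distance = √(ΔE² + ΔN²) = √((-117.9)² + (-88.9)²) = 147.6 m.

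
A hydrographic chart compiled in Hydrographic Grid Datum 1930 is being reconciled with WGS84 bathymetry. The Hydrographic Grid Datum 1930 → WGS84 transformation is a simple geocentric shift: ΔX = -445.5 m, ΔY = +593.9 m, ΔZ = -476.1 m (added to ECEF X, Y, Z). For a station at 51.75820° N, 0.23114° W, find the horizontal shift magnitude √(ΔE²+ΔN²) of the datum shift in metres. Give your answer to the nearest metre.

595 m

The local east axis at (φ, λ) is (−sin λ, cos λ, 0), so ΔE = −sin(-0.23114°)·(-445.5) + cos(-0.23114°)·593.9 = 592.10 m.
The local north axis is (−sin φ cos λ, −sin φ sin λ, cos φ), giving ΔN = 349.895 + 1.882 − 294.697 = 57.08 m.
Horizontal magnitude = √(ΔE² + ΔN²) = √(592.10² + 57.08²) = 594.84 m.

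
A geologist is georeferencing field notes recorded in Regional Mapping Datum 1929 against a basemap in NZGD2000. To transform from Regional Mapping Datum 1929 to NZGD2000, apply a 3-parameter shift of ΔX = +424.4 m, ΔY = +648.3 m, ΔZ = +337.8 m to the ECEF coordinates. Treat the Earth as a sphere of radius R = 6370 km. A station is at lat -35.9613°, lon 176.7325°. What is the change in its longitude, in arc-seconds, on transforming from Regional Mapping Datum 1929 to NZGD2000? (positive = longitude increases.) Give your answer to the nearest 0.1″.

sin φ = -0.587239, cos φ = 0.809414, sin λ = 0.056998, cos λ = -0.998374.
East component: ΔE = −sin λ·ΔX + cos λ·ΔY = −(0.056998)(424.4) + (-0.998374)(648.3) = -671.44 m.
1° of latitude spans πR/180 = 111177 m; at latitude φ, 1° of longitude spans that × cos φ = 89988.6 m, so Δλ = -671.44 / 89988.6 × 3600 = -26.861″.

Δλ = -26.9″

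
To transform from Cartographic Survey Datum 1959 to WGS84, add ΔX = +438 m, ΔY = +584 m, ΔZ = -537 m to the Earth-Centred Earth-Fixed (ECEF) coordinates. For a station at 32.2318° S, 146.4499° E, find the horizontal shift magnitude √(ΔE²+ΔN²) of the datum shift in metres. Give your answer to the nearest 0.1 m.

870.9 m

At φ = -32.2318°, λ = 146.4499°: sin φ = -0.533346, cos φ = 0.845897, sin λ = 0.552666, cos λ = -0.833403.
ΔE = −sin λ·ΔX + cos λ·ΔY = −(0.552666)·(438) + (-0.833403)·(584) = -728.77 m.
ΔN = −sin φ cos λ·ΔX − sin φ sin λ·ΔY + cos φ·ΔZ = −(-0.533346)(-0.833403)(438) − (-0.533346)(0.552666)(584) + (0.845897)(-537) = -476.79 m.
Horizontal magnitude = √(ΔE² + ΔN²) = √((-728.77)² + (-476.79)²) = 870.89 m.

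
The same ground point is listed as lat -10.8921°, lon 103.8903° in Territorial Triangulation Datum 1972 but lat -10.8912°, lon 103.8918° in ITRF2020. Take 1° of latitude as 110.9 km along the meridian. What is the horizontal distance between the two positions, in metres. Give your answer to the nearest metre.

Δφ = -10.8912° − -10.8921° = +0.0009°; Δλ = 103.8918° − 103.8903° = +0.0015°.
ΔN = Δφ × 110900 = 99.8 m; ΔE = Δλ × 110900 × cos(-10.8921°) = +0.0015 × 110900 × 0.981985 = 163.4 m.
Distance = √(ΔE² + ΔN²) = √(163.4² + 99.8²) = 191.4 m.

191 m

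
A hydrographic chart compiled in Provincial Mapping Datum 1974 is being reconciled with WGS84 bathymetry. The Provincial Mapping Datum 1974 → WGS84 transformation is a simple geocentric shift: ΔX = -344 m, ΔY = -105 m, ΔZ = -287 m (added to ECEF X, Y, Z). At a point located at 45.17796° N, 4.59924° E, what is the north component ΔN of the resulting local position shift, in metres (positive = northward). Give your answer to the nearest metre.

ΔN = 47 m

At φ = 45.17796°, λ = 4.59924°: sin φ = 0.709300, cos φ = 0.704907, sin λ = 0.080186, cos λ = 0.996780.
ΔN = −sin φ cos λ·ΔX − sin φ sin λ·ΔY + cos φ·ΔZ = −(0.709300)(0.996780)(-344) − (0.709300)(0.080186)(-105) + (0.704907)(-287) = 46.88 m.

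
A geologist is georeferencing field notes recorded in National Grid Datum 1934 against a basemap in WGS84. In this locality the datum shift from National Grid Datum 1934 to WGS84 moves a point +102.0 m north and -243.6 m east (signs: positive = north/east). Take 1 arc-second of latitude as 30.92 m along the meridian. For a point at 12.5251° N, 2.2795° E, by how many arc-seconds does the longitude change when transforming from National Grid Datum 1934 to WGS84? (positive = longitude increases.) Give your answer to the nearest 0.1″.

Δλ = -8.1″

At latitude 12.5251°, cos φ = 0.976201.
1″ of longitude at this latitude = 30.92 × cos φ = 30.1841 m, so Δλ = -243.6 / 30.1841 = -8.070″.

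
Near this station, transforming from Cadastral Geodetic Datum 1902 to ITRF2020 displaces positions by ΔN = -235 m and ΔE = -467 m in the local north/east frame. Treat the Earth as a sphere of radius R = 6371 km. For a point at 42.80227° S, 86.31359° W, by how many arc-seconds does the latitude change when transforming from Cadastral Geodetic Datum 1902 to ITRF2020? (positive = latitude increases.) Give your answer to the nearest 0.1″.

Δφ = -7.6″

On a sphere of radius R, 1 rad of latitude = R, so Δφ = ΔN / R = -235.0 / 6371000 = -3.6886e-05 rad = -7.608″.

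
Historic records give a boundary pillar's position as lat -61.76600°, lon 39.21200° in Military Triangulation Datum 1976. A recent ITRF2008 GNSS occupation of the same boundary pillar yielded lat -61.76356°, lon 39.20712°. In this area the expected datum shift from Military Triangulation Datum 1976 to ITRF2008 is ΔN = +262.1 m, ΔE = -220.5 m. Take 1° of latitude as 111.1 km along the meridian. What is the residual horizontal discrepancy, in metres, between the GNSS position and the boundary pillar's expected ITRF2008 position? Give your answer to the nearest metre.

Observed coordinate differences: Δφ = +0.00244°, Δλ = -0.00488°.
Converting to metres (1° lat = 111100 m, cos φ = 0.473074): observed ΔN = 271.1 m, observed ΔE = -256.5 m.
Subtracting the expected shift leaves a residual of 271.1 − (262.1) = 9.0 m north and -256.5 − (-220.5) = -36.0 m east.
Residual distance = √(9.0² + (-36.0)²) = 37.1 m.

37 m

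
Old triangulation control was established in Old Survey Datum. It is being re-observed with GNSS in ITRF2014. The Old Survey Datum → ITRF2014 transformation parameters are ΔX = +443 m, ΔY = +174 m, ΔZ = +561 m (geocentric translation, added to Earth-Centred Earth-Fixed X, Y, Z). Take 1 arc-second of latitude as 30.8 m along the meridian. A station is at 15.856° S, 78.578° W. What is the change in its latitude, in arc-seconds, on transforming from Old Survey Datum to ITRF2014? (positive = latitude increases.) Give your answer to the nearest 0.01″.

Δφ = 16.79″

sin φ = -0.273221, cos φ = 0.961951, sin λ = -0.980195, cos λ = 0.198034.
North component: ΔN = −sin φ cos λ·ΔX − sin φ sin λ·ΔY + cos φ·ΔZ = −(-0.273221)(0.198034)(443) − (-0.273221)(-0.980195)(174) + (0.961951)(561) = 517.03 m.
1° of latitude spans 3600 × 30.80 = 110880 m, so Δφ = 517.03 / 110880 × 3600 = 16.787″.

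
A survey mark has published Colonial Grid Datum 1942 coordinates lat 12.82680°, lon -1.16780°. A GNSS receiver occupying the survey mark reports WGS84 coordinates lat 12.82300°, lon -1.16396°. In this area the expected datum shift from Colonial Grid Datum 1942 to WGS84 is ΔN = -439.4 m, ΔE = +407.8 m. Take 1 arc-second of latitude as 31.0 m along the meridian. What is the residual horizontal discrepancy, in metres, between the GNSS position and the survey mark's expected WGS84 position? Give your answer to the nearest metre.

Observed coordinate differences: Δφ = -0.00380°, Δλ = +0.00384°.
Converting to metres (1° lat = 111600 m, cos φ = 0.975046): observed ΔN = -424.1 m, observed ΔE = 417.8 m.
Subtracting the expected shift leaves a residual of -424.1 − (-439.4) = 15.3 m north and 417.8 − (407.8) = 10.0 m east.
Residual distance = √(15.3² + 10.0²) = 18.3 m.

18 m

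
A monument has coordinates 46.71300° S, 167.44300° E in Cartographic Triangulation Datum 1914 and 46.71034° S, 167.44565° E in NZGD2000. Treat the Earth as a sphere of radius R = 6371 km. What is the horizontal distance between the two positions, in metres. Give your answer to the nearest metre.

358 m

Δφ = -46.71034° − -46.71300° = +0.00266°; Δλ = 167.44565° − 167.44300° = +0.00265°.
1° along a meridian = πR/180 = 111195 m.
ΔN = Δφ × 111195 = 295.8 m; ΔE = Δλ × 111195 × cos(-46.71300°) = +0.00265 × 111195 × 0.685653 = 202.0 m.
Distance = √(ΔE² + ΔN²) = √(202.0² + 295.8²) = 358.2 m.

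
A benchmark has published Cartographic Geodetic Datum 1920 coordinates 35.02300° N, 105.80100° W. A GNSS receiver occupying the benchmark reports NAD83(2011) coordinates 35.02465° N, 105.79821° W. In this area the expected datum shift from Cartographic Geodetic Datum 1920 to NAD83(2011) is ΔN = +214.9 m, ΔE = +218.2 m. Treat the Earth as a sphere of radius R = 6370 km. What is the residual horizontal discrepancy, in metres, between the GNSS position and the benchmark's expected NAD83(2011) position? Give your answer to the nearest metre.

48 m

Observed coordinate differences: Δφ = +0.00165°, Δλ = +0.00279°.
Converting to metres (1° lat = 111177 m, cos φ = 0.818922): observed ΔN = 183.4 m, observed ΔE = 254.0 m.
Subtracting the expected shift leaves a residual of 183.4 − (214.9) = -31.5 m north and 254.0 − (218.2) = 35.8 m east.
Residual distance = √((-31.5)² + 35.8²) = 47.7 m.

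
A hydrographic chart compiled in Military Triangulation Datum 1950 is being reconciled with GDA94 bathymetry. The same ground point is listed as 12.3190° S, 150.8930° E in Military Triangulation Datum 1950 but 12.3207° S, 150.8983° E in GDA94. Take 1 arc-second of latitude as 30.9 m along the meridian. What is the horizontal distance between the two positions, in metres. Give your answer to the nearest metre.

Δφ = -12.3207° − -12.3190° = -0.0017°; Δλ = 150.8983° − 150.8930° = +0.0053°.
1° of latitude = 3600 × 30.90 = 111240 m.
ΔN = Δφ × 111240 = -189.1 m; ΔE = Δλ × 111240 × cos(-12.3190°) = +0.0053 × 111240 × 0.976975 = 576.0 m.
Distance = √(ΔE² + ΔN²) = √(576.0² + (-189.1)²) = 606.2 m.

606 m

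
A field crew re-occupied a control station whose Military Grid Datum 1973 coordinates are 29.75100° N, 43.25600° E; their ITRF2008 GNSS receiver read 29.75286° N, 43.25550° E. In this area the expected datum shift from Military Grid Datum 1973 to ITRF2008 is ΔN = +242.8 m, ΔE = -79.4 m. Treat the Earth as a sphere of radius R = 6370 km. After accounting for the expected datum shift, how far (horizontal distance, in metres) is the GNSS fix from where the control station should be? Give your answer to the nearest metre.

Observed coordinate differences: Δφ = +0.00186°, Δλ = -0.00050°.
Converting to metres (1° lat = 111177 m, cos φ = 0.868190): observed ΔN = 206.8 m, observed ΔE = -48.3 m.
Subtracting the expected shift leaves a residual of 206.8 − (242.8) = -36.0 m north and -48.3 − (-79.4) = 31.1 m east.
Residual distance = √((-36.0)² + 31.1²) = 47.6 m.

48 m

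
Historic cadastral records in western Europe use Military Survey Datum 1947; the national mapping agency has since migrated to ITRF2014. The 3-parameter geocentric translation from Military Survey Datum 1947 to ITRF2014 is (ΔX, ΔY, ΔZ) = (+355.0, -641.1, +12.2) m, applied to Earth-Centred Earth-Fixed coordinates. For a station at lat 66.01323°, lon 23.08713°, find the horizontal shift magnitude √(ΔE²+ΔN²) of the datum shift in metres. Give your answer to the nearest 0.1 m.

The local east axis at (φ, λ) is (−sin λ, cos λ, 0), so ΔE = −sin(23.08713°)·355.0 + cos(23.08713°)·(-641.1) = -728.96 m.
The local north axis is (−sin φ cos λ, −sin φ sin λ, cos φ), giving ΔN = -298.365 + 229.684 + 4.960 = -63.72 m.
Horizontal magnitude = √(ΔE² + ΔN²) = √((-728.96)² + (-63.72)²) = 731.74 m.

731.7 m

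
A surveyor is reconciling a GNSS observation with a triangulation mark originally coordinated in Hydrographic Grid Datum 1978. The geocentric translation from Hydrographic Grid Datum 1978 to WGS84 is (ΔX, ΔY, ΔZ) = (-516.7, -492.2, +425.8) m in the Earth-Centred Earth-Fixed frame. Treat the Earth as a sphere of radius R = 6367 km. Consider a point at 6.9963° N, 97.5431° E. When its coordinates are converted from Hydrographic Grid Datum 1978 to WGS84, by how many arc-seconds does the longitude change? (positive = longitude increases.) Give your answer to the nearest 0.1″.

Δλ = 18.8″

sin φ = 0.121805, cos φ = 0.992554, sin λ = 0.991346, cos λ = -0.131272.
East component: ΔE = −sin λ·ΔX + cos λ·ΔY = −(0.991346)(-516.7) + (-0.131272)(-492.2) = 576.84 m.
1° of latitude spans πR/180 = 111125 m; at latitude φ, 1° of longitude spans that × cos φ = 110297.7 m, so Δλ = 576.84 / 110297.7 × 3600 = 18.827″.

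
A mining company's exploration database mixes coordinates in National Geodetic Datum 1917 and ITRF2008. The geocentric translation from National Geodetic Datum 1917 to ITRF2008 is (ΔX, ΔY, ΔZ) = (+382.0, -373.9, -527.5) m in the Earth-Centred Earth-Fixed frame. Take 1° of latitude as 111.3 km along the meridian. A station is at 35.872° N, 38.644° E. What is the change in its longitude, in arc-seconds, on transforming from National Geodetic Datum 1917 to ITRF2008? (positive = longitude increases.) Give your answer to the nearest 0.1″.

sin φ = 0.585976, cos φ = 0.810328, sin λ = 0.624480, cos λ = 0.781041.
East component: ΔE = −sin λ·ΔX + cos λ·ΔY = −(0.624480)(382.0) + (0.781041)(-373.9) = -530.58 m.
1° of latitude spans 111300 m; at latitude φ, 1° of longitude spans that × cos φ = 90189.5 m, so Δλ = -530.58 / 90189.5 × 3600 = -21.179″.

Δλ = -21.2″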